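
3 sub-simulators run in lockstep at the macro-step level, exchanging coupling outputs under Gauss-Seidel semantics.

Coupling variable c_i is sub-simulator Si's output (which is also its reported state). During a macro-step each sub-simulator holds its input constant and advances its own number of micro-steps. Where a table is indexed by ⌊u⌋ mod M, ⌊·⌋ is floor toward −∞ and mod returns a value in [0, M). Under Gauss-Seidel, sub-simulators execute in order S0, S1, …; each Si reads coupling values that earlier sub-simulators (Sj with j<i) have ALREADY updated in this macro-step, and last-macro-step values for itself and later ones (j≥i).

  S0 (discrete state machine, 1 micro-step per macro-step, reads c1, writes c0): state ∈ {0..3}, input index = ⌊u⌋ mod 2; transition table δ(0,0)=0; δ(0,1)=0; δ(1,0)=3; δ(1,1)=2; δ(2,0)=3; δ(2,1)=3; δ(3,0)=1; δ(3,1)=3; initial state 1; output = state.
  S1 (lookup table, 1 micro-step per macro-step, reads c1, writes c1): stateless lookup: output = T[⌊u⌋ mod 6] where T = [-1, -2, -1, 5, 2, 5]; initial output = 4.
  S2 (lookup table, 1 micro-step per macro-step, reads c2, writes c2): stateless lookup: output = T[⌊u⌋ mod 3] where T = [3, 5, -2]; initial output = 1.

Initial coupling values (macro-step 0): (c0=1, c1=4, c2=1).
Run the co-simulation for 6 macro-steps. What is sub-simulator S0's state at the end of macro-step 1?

S0 state at macro-step 1 = 3

macro 1: S0 reads c1=4 → after 1×micro: 3; S1 reads c1=4 → after 1×micro: 2; S2 reads c2=1 → after 1×micro: 5 ⇒ (c0=3, c1=2, c2=5)
macro 2: S0 reads c1=2 → after 1×micro: 1; S1 reads c1=2 → after 1×micro: -1; S2 reads c2=5 → after 1×micro: -2 ⇒ (c0=1, c1=-1, c2=-2)
macro 3: S0 reads c1=-1 → after 1×micro: 2; S1 reads c1=-1 → after 1×micro: 5; S2 reads c2=-2 → after 1×micro: 5 ⇒ (c0=2, c1=5, c2=5)
macro 4: S0 reads c1=5 → after 1×micro: 3; S1 reads c1=5 → after 1×micro: 5; S2 reads c2=5 → after 1×micro: -2 ⇒ (c0=3, c1=5, c2=-2)
macro 5: S0 reads c1=5 → after 1×micro: 3; S1 reads c1=5 → after 1×micro: 5; S2 reads c2=-2 → after 1×micro: 5 ⇒ (c0=3, c1=5, c2=5)
macro 6: S0 reads c1=5 → after 1×micro: 3; S1 reads c1=5 → after 1×micro: 5; S2 reads c2=5 → after 1×micro: -2 ⇒ (c0=3, c1=5, c2=-2)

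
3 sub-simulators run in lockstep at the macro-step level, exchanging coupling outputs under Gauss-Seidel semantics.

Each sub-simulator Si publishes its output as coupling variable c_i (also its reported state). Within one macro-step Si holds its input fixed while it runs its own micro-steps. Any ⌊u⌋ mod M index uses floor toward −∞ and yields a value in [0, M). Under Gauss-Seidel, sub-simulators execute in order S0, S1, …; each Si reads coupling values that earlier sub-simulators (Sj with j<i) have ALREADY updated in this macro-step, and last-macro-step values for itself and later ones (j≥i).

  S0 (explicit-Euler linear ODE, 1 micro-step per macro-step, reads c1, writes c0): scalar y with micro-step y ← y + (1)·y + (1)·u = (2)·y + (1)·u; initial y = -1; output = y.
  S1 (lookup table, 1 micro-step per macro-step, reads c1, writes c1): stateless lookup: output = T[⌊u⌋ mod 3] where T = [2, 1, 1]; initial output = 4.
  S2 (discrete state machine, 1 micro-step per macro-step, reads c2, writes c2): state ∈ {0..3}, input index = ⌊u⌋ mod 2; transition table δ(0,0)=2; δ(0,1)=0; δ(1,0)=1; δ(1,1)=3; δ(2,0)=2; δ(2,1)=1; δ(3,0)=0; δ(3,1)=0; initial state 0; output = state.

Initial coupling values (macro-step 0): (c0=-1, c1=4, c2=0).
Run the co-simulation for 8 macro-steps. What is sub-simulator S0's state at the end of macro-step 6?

macro 1: S0 reads c1=4 → after 1×micro: 2; S1 reads c1=4 → after 1×micro: 1; S2 reads c2=0 → after 1×micro: 2 ⇒ (c0=2, c1=1, c2=2)
macro 2: S0 reads c1=1 → after 1×micro: 5; S1 reads c1=1 → after 1×micro: 1; S2 reads c2=2 → after 1×micro: 2 ⇒ (c0=5, c1=1, c2=2)
macro 3: S0 reads c1=1 → after 1×micro: 11; S1 reads c1=1 → after 1×micro: 1; S2 reads c2=2 → after 1×micro: 2 ⇒ (c0=11, c1=1, c2=2)
macro 4: S0 reads c1=1 → after 1×micro: 23; S1 reads c1=1 → after 1×micro: 1; S2 reads c2=2 → after 1×micro: 2 ⇒ (c0=23, c1=1, c2=2)
macro 5: S0 reads c1=1 → after 1×micro: 47; S1 reads c1=1 → after 1×micro: 1; S2 reads c2=2 → after 1×micro: 2 ⇒ (c0=47, c1=1, c2=2)
macro 6: S0 reads c1=1 → after 1×micro: 95; S1 reads c1=1 → after 1×micro: 1; S2 reads c2=2 → after 1×micro: 2 ⇒ (c0=95, c1=1, c2=2)
macro 7: S0 reads c1=1 → after 1×micro: 191; S1 reads c1=1 → after 1×micro: 1; S2 reads c2=2 → after 1×micro: 2 ⇒ (c0=191, c1=1, c2=2)
macro 8: S0 reads c1=1 → after 1×micro: 383; S1 reads c1=1 → after 1×micro: 1; S2 reads c2=2 → after 1×micro: 2 ⇒ (c0=383, c1=1, c2=2)

S0 state at macro-step 6 = 95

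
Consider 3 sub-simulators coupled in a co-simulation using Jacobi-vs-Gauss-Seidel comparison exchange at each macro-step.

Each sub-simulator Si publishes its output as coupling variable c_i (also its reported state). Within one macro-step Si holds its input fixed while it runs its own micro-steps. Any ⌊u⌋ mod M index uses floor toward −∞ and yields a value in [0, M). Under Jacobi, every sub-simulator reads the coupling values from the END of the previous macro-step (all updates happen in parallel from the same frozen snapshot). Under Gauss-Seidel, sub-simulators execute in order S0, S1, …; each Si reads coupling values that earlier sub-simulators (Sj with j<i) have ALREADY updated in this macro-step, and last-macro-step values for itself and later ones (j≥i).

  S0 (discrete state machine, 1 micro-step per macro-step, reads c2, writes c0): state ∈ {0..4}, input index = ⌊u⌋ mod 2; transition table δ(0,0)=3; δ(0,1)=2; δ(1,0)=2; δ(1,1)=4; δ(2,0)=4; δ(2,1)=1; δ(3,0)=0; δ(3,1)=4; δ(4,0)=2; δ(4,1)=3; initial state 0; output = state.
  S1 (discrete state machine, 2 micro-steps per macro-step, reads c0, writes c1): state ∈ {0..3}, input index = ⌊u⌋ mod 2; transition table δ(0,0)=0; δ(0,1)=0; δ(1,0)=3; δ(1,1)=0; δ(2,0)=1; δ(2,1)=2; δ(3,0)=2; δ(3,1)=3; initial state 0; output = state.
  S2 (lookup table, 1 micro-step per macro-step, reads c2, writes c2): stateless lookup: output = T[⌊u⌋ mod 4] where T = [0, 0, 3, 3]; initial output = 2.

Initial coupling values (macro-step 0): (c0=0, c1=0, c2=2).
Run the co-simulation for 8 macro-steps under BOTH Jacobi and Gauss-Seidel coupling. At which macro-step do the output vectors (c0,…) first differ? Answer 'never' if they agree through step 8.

first divergence at macro-step: never

[Jacobi] macro 1: S0 reads c2=2 → after 1×micro: 3; S1 reads c0=0 → after 2×micro: 0; S2 reads c2=2 → after 1×micro: 3 ⇒ (c0=3, c1=0, c2=3)
[Jacobi] macro 2: S0 reads c2=3 → after 1×micro: 4; S1 reads c0=3 → after 2×micro: 0; S2 reads c2=3 → after 1×micro: 3 ⇒ (c0=4, c1=0, c2=3)
[Jacobi] macro 3: S0 reads c2=3 → after 1×micro: 3; S1 reads c0=4 → after 2×micro: 0; S2 reads c2=3 → after 1×micro: 3 ⇒ (c0=3, c1=0, c2=3)
[Jacobi] macro 4: S0 reads c2=3 → after 1×micro: 4; S1 reads c0=3 → after 2×micro: 0; S2 reads c2=3 → after 1×micro: 3 ⇒ (c0=4, c1=0, c2=3)
[Jacobi] macro 5: S0 reads c2=3 → after 1×micro: 3; S1 reads c0=4 → after 2×micro: 0; S2 reads c2=3 → after 1×micro: 3 ⇒ (c0=3, c1=0, c2=3)
[Jacobi] macro 6: S0 reads c2=3 → after 1×micro: 4; S1 reads c0=3 → after 2×micro: 0; S2 reads c2=3 → after 1×micro: 3 ⇒ (c0=4, c1=0, c2=3)
[Jacobi] macro 7: S0 reads c2=3 → after 1×micro: 3; S1 reads c0=4 → after 2×micro: 0; S2 reads c2=3 → after 1×micro: 3 ⇒ (c0=3, c1=0, c2=3)
[Jacobi] macro 8: S0 reads c2=3 → after 1×micro: 4; S1 reads c0=3 → after 2×micro: 0; S2 reads c2=3 → after 1×micro: 3 ⇒ (c0=4, c1=0, c2=3)
[Gauss-Seidel] macro 1: S0 reads c2=2 → after 1×micro: 3; S1 reads c0=3 → after 2×micro: 0; S2 reads c2=2 → after 1×micro: 3 ⇒ (c0=3, c1=0, c2=3)
[Gauss-Seidel] macro 2: S0 reads c2=3 → after 1×micro: 4; S1 reads c0=4 → after 2×micro: 0; S2 reads c2=3 → after 1×micro: 3 ⇒ (c0=4, c1=0, c2=3)
[Gauss-Seidel] macro 3: S0 reads c2=3 → after 1×micro: 3; S1 reads c0=3 → after 2×micro: 0; S2 reads c2=3 → after 1×micro: 3 ⇒ (c0=3, c1=0, c2=3)
[Gauss-Seidel] macro 4: S0 reads c2=3 → after 1×micro: 4; S1 reads c0=4 → after 2×micro: 0; S2 reads c2=3 → after 1×micro: 3 ⇒ (c0=4, c1=0, c2=3)
[Gauss-Seidel] macro 5: S0 reads c2=3 → after 1×micro: 3; S1 reads c0=3 → after 2×micro: 0; S2 reads c2=3 → after 1×micro: 3 ⇒ (c0=3, c1=0, c2=3)
[Gauss-Seidel] macro 6: S0 reads c2=3 → after 1×micro: 4; S1 reads c0=4 → after 2×micro: 0; S2 reads c2=3 → after 1×micro: 3 ⇒ (c0=4, c1=0, c2=3)
[Gauss-Seidel] macro 7: S0 reads c2=3 → after 1×micro: 3; S1 reads c0=3 → after 2×micro: 0; S2 reads c2=3 → after 1×micro: 3 ⇒ (c0=3, c1=0, c2=3)
[Gauss-Seidel] macro 8: S0 reads c2=3 → after 1×micro: 4; S1 reads c0=4 → after 2×micro: 0; S2 reads c2=3 → after 1×micro: 3 ⇒ (c0=4, c1=0, c2=3)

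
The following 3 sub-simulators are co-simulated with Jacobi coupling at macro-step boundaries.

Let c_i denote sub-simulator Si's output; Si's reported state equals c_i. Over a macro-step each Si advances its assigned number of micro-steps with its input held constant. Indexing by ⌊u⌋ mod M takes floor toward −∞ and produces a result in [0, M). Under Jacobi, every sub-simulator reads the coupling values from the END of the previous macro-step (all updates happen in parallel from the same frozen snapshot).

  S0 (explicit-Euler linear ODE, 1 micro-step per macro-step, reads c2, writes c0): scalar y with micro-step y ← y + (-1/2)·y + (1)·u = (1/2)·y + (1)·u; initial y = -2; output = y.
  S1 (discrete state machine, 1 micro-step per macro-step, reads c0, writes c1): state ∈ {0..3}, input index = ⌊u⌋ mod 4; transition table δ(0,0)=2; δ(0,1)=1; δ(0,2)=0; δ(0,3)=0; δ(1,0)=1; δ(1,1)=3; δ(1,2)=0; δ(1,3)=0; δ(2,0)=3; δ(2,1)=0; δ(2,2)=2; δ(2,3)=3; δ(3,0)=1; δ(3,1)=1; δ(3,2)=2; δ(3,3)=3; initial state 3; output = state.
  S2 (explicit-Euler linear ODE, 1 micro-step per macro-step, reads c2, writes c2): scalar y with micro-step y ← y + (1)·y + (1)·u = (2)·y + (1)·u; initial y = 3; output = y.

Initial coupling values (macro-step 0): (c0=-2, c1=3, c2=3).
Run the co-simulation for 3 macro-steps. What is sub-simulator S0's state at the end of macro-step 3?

S0 state at macro-step 3 = 32

macro 1: S0 reads c2=3 → after 1×micro: 2; S1 reads c0=-2 → after 1×micro: 2; S2 reads c2=3 → after 1×micro: 9 ⇒ (c0=2, c1=2, c2=9)
macro 2: S0 reads c2=9 → after 1×micro: 10; S1 reads c0=2 → after 1×micro: 2; S2 reads c2=9 → after 1×micro: 27 ⇒ (c0=10, c1=2, c2=27)
macro 3: S0 reads c2=27 → after 1×micro: 32; S1 reads c0=10 → after 1×micro: 2; S2 reads c2=27 → after 1×micro: 81 ⇒ (c0=32, c1=2, c2=81)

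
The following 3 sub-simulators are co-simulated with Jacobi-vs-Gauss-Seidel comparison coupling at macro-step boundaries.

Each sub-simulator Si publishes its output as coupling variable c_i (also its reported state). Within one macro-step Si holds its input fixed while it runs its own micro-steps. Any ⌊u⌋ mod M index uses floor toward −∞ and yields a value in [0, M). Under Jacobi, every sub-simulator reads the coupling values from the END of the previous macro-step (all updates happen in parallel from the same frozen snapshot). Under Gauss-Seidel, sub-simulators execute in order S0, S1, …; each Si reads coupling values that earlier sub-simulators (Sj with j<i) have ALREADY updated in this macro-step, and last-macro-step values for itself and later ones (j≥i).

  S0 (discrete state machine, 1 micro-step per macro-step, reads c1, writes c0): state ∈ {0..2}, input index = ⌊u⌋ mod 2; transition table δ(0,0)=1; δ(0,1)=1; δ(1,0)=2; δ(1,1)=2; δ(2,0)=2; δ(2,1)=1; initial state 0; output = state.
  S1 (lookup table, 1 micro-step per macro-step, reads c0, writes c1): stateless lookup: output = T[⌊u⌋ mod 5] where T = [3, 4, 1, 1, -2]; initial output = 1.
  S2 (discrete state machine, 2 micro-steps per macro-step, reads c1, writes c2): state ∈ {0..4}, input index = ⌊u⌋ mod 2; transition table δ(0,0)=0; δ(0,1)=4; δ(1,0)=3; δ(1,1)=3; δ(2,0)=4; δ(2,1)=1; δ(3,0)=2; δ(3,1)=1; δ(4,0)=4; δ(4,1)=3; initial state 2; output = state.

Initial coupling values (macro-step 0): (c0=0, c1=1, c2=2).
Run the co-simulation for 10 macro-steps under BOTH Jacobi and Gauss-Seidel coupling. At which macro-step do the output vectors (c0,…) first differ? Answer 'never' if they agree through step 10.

[Jacobi] macro 1: S0 reads c1=1 → after 1×micro: 1; S1 reads c0=0 → after 1×micro: 3; S2 reads c1=1 → after 2×micro: 3 ⇒ (c0=1, c1=3, c2=3)
[Jacobi] macro 2: S0 reads c1=3 → after 1×micro: 2; S1 reads c0=1 → after 1×micro: 4; S2 reads c1=3 → after 2×micro: 3 ⇒ (c0=2, c1=4, c2=3)
[Jacobi] macro 3: S0 reads c1=4 → after 1×micro: 2; S1 reads c0=2 → after 1×micro: 1; S2 reads c1=4 → after 2×micro: 4 ⇒ (c0=2, c1=1, c2=4)
[Jacobi] macro 4: S0 reads c1=1 → after 1×micro: 1; S1 reads c0=2 → after 1×micro: 1; S2 reads c1=1 → after 2×micro: 1 ⇒ (c0=1, c1=1, c2=1)
[Jacobi] macro 5: S0 reads c1=1 → after 1×micro: 2; S1 reads c0=1 → after 1×micro: 4; S2 reads c1=1 → after 2×micro: 1 ⇒ (c0=2, c1=4, c2=1)
[Jacobi] macro 6: S0 reads c1=4 → after 1×micro: 2; S1 reads c0=2 → after 1×micro: 1; S2 reads c1=4 → after 2×micro: 2 ⇒ (c0=2, c1=1, c2=2)
[Jacobi] macro 7: S0 reads c1=1 → after 1×micro: 1; S1 reads c0=2 → after 1×micro: 1; S2 reads c1=1 → after 2×micro: 3 ⇒ (c0=1, c1=1, c2=3)
[Jacobi] macro 8: S0 reads c1=1 → after 1×micro: 2; S1 reads c0=1 → after 1×micro: 4; S2 reads c1=1 → after 2×micro: 3 ⇒ (c0=2, c1=4, c2=3)
[Jacobi] macro 9: S0 reads c1=4 → after 1×micro: 2; S1 reads c0=2 → after 1×micro: 1; S2 reads c1=4 → after 2×micro: 4 ⇒ (c0=2, c1=1, c2=4)
[Jacobi] macro 10: S0 reads c1=1 → after 1×micro: 1; S1 reads c0=2 → after 1×micro: 1; S2 reads c1=1 → after 2×micro: 1 ⇒ (c0=1, c1=1, c2=1)
[Gauss-Seidel] macro 1: S0 reads c1=1 → after 1×micro: 1; S1 reads c0=1 → after 1×micro: 4; S2 reads c1=4 → after 2×micro: 4 ⇒ (c0=1, c1=4, c2=4)
[Gauss-Seidel] macro 2: S0 reads c1=4 → after 1×micro: 2; S1 reads c0=2 → after 1×micro: 1; S2 reads c1=1 → after 2×micro: 1 ⇒ (c0=2, c1=1, c2=1)
[Gauss-Seidel] macro 3: S0 reads c1=1 → after 1×micro: 1; S1 reads c0=1 → after 1×micro: 4; S2 reads c1=4 → after 2×micro: 2 ⇒ (c0=1, c1=4, c2=2)
[Gauss-Seidel] macro 4: S0 reads c1=4 → after 1×micro: 2; S1 reads c0=2 → after 1×micro: 1; S2 reads c1=1 → after 2×micro: 3 ⇒ (c0=2, c1=1, c2=3)
[Gauss-Seidel] macro 5: S0 reads c1=1 → after 1×micro: 1; S1 reads c0=1 → after 1×micro: 4; S2 reads c1=4 → after 2×micro: 4 ⇒ (c0=1, c1=4, c2=4)
[Gauss-Seidel] macro 6: S0 reads c1=4 → after 1×micro: 2; S1 reads c0=2 → after 1×micro: 1; S2 reads c1=1 → after 2×micro: 1 ⇒ (c0=2, c1=1, c2=1)
[Gauss-Seidel] macro 7: S0 reads c1=1 → after 1×micro: 1; S1 reads c0=1 → after 1×micro: 4; S2 reads c1=4 → after 2×micro: 2 ⇒ (c0=1, c1=4, c2=2)
[Gauss-Seidel] macro 8: S0 reads c1=4 → after 1×micro: 2; S1 reads c0=2 → after 1×micro: 1; S2 reads c1=1 → after 2×micro: 3 ⇒ (c0=2, c1=1, c2=3)
[Gauss-Seidel] macro 9: S0 reads c1=1 → after 1×micro: 1; S1 reads c0=1 → after 1×micro: 4; S2 reads c1=4 → after 2×micro: 4 ⇒ (c0=1, c1=4, c2=4)
[Gauss-Seidel] macro 10: S0 reads c1=4 → after 1×micro: 2; S1 reads c0=2 → after 1×micro: 1; S2 reads c1=1 → after 2×micro: 1 ⇒ (c0=2, c1=1, c2=1)

first divergence at macro-step: 1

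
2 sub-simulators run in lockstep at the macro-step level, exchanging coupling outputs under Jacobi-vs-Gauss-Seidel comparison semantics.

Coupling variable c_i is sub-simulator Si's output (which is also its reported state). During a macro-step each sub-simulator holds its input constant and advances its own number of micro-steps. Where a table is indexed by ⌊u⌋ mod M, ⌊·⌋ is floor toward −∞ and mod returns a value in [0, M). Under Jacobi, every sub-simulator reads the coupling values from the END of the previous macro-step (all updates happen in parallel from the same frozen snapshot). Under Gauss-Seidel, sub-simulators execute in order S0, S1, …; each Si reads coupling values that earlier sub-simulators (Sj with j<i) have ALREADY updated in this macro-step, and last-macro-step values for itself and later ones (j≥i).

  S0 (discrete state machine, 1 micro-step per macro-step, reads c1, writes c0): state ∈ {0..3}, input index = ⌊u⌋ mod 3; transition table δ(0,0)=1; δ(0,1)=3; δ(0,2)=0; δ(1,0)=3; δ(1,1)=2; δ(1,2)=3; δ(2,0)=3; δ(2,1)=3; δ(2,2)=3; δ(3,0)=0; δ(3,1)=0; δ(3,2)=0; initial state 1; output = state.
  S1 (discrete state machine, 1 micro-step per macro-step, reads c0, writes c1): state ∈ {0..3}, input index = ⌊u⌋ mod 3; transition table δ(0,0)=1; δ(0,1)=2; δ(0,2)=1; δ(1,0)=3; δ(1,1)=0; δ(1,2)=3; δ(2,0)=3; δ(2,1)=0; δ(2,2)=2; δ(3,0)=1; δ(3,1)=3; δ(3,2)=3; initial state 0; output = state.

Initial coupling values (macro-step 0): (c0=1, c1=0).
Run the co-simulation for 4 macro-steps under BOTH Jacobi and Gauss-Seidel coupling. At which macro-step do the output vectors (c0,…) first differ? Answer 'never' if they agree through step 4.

[Jacobi] macro 1: S0 reads c1=0 → after 1×micro: 3; S1 reads c0=1 → after 1×micro: 2 ⇒ (c0=3, c1=2)
[Jacobi] macro 2: S0 reads c1=2 → after 1×micro: 0; S1 reads c0=3 → after 1×micro: 3 ⇒ (c0=0, c1=3)
[Jacobi] macro 3: S0 reads c1=3 → after 1×micro: 1; S1 reads c0=0 → after 1×micro: 1 ⇒ (c0=1, c1=1)
[Jacobi] macro 4: S0 reads c1=1 → after 1×micro: 2; S1 reads c0=1 → after 1×micro: 0 ⇒ (c0=2, c1=0)
[Gauss-Seidel] macro 1: S0 reads c1=0 → after 1×micro: 3; S1 reads c0=3 → after 1×micro: 1 ⇒ (c0=3, c1=1)
[Gauss-Seidel] macro 2: S0 reads c1=1 → after 1×micro: 0; S1 reads c0=0 → after 1×micro: 3 ⇒ (c0=0, c1=3)
[Gauss-Seidel] macro 3: S0 reads c1=3 → after 1×micro: 1; S1 reads c0=1 → after 1×micro: 3 ⇒ (c0=1, c1=3)
[Gauss-Seidel] macro 4: S0 reads c1=3 → after 1×micro: 3; S1 reads c0=3 → after 1×micro: 1 ⇒ (c0=3, c1=1)

first divergence at macro-step: 1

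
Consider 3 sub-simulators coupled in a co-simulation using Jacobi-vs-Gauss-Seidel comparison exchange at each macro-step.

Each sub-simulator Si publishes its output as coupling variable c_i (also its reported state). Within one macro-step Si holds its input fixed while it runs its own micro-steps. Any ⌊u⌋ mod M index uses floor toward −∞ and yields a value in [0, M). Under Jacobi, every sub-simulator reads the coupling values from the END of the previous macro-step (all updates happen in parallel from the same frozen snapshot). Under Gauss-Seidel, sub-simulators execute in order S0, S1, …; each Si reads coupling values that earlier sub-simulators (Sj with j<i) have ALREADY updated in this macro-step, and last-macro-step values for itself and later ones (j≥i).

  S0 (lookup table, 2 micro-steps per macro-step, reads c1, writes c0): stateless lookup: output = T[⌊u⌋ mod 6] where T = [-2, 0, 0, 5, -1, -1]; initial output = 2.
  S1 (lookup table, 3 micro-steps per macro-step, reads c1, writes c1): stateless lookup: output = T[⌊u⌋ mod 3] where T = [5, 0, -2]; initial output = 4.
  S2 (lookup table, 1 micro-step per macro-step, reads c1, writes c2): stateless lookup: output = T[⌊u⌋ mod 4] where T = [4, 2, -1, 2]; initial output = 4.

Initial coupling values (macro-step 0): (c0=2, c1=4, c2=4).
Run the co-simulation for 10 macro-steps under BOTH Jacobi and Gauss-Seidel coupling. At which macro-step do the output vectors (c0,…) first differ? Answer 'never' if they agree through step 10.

first divergence at macro-step: 2

[Jacobi] macro 1: S0 reads c1=4 → after 2×micro: -1; S1 reads c1=4 → after 3×micro: 0; S2 reads c1=4 → after 1×micro: 4 ⇒ (c0=-1, c1=0, c2=4)
[Jacobi] macro 2: S0 reads c1=0 → after 2×micro: -2; S1 reads c1=0 → after 3×micro: 5; S2 reads c1=0 → after 1×micro: 4 ⇒ (c0=-2, c1=5, c2=4)
[Jacobi] macro 3: S0 reads c1=5 → after 2×micro: -1; S1 reads c1=5 → after 3×micro: -2; S2 reads c1=5 → after 1×micro: 2 ⇒ (c0=-1, c1=-2, c2=2)
[Jacobi] macro 4: S0 reads c1=-2 → after 2×micro: -1; S1 reads c1=-2 → after 3×micro: 0; S2 reads c1=-2 → after 1×micro: -1 ⇒ (c0=-1, c1=0, c2=-1)
[Jacobi] macro 5: S0 reads c1=0 → after 2×micro: -2; S1 reads c1=0 → after 3×micro: 5; S2 reads c1=0 → after 1×micro: 4 ⇒ (c0=-2, c1=5, c2=4)
[Jacobi] macro 6: S0 reads c1=5 → after 2×micro: -1; S1 reads c1=5 → after 3×micro: -2; S2 reads c1=5 → after 1×micro: 2 ⇒ (c0=-1, c1=-2, c2=2)
[Jacobi] macro 7: S0 reads c1=-2 → after 2×micro: -1; S1 reads c1=-2 → after 3×micro: 0; S2 reads c1=-2 → after 1×micro: -1 ⇒ (c0=-1, c1=0, c2=-1)
[Jacobi] macro 8: S0 reads c1=0 → after 2×micro: -2; S1 reads c1=0 → after 3×micro: 5; S2 reads c1=0 → after 1×micro: 4 ⇒ (c0=-2, c1=5, c2=4)
[Jacobi] macro 9: S0 reads c1=5 → after 2×micro: -1; S1 reads c1=5 → after 3×micro: -2; S2 reads c1=5 → after 1×micro: 2 ⇒ (c0=-1, c1=-2, c2=2)
[Jacobi] macro 10: S0 reads c1=-2 → after 2×micro: -1; S1 reads c1=-2 → after 3×micro: 0; S2 reads c1=-2 → after 1×micro: -1 ⇒ (c0=-1, c1=0, c2=-1)
[Gauss-Seidel] macro 1: S0 reads c1=4 → after 2×micro: -1; S1 reads c1=4 → after 3×micro: 0; S2 reads c1=0 → after 1×micro: 4 ⇒ (c0=-1, c1=0, c2=4)
[Gauss-Seidel] macro 2: S0 reads c1=0 → after 2×micro: -2; S1 reads c1=0 → after 3×micro: 5; S2 reads c1=5 → after 1×micro: 2 ⇒ (c0=-2, c1=5, c2=2)
[Gauss-Seidel] macro 3: S0 reads c1=5 → after 2×micro: -1; S1 reads c1=5 → after 3×micro: -2; S2 reads c1=-2 → after 1×micro: -1 ⇒ (c0=-1, c1=-2, c2=-1)
[Gauss-Seidel] macro 4: S0 reads c1=-2 → after 2×micro: -1; S1 reads c1=-2 → after 3×micro: 0; S2 reads c1=0 → after 1×micro: 4 ⇒ (c0=-1, c1=0, c2=4)
[Gauss-Seidel] macro 5: S0 reads c1=0 → after 2×micro: -2; S1 reads c1=0 → after 3×micro: 5; S2 reads c1=5 → after 1×micro: 2 ⇒ (c0=-2, c1=5, c2=2)
[Gauss-Seidel] macro 6: S0 reads c1=5 → after 2×micro: -1; S1 reads c1=5 → after 3×micro: -2; S2 reads c1=-2 → after 1×micro: -1 ⇒ (c0=-1, c1=-2, c2=-1)
[Gauss-Seidel] macro 7: S0 reads c1=-2 → after 2×micro: -1; S1 reads c1=-2 → after 3×micro: 0; S2 reads c1=0 → after 1×micro: 4 ⇒ (c0=-1, c1=0, c2=4)
[Gauss-Seidel] macro 8: S0 reads c1=0 → after 2×micro: -2; S1 reads c1=0 → after 3×micro: 5; S2 reads c1=5 → after 1×micro: 2 ⇒ (c0=-2, c1=5, c2=2)
[Gauss-Seidel] macro 9: S0 reads c1=5 → after 2×micro: -1; S1 reads c1=5 → after 3×micro: -2; S2 reads c1=-2 → after 1×micro: -1 ⇒ (c0=-1, c1=-2, c2=-1)
[Gauss-Seidel] macro 10: S0 reads c1=-2 → after 2×micro: -1; S1 reads c1=-2 → after 3×micro: 0; S2 reads c1=0 → after 1×micro: 4 ⇒ (c0=-1, c1=0, c2=4)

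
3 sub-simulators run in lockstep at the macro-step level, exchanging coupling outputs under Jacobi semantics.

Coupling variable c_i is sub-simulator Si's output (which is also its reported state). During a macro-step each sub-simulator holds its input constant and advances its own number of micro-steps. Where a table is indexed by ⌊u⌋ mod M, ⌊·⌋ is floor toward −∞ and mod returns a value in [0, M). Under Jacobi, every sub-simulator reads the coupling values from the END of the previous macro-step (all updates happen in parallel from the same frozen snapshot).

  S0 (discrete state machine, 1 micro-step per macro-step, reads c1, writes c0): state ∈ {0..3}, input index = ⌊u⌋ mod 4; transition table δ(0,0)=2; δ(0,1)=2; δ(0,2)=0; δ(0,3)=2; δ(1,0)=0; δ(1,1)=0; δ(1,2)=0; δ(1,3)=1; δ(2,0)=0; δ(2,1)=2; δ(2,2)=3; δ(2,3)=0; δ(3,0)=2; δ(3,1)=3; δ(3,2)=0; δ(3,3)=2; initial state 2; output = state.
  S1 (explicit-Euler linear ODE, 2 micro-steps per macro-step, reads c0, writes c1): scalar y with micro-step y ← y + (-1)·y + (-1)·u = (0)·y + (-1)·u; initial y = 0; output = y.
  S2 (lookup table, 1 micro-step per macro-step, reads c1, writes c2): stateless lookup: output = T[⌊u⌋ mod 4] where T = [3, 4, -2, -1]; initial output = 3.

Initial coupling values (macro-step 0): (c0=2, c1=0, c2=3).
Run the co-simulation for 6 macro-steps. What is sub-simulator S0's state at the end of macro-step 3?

macro 1: S0 reads c1=0 → after 1×micro: 0; S1 reads c0=2 → after 2×micro: -2; S2 reads c1=0 → after 1×micro: 3 ⇒ (c0=0, c1=-2, c2=3)
macro 2: S0 reads c1=-2 → after 1×micro: 0; S1 reads c0=0 → after 2×micro: 0; S2 reads c1=-2 → after 1×micro: -2 ⇒ (c0=0, c1=0, c2=-2)
macro 3: S0 reads c1=0 → after 1×micro: 2; S1 reads c0=0 → after 2×micro: 0; S2 reads c1=0 → after 1×micro: 3 ⇒ (c0=2, c1=0, c2=3)
macro 4: S0 reads c1=0 → after 1×micro: 0; S1 reads c0=2 → after 2×micro: -2; S2 reads c1=0 → after 1×micro: 3 ⇒ (c0=0, c1=-2, c2=3)
macro 5: S0 reads c1=-2 → after 1×micro: 0; S1 reads c0=0 → after 2×micro: 0; S2 reads c1=-2 → after 1×micro: -2 ⇒ (c0=0, c1=0, c2=-2)
macro 6: S0 reads c1=0 → after 1×micro: 2; S1 reads c0=0 → after 2×micro: 0; S2 reads c1=0 → after 1×micro: 3 ⇒ (c0=2, c1=0, c2=3)

S0 state at macro-step 3 = 2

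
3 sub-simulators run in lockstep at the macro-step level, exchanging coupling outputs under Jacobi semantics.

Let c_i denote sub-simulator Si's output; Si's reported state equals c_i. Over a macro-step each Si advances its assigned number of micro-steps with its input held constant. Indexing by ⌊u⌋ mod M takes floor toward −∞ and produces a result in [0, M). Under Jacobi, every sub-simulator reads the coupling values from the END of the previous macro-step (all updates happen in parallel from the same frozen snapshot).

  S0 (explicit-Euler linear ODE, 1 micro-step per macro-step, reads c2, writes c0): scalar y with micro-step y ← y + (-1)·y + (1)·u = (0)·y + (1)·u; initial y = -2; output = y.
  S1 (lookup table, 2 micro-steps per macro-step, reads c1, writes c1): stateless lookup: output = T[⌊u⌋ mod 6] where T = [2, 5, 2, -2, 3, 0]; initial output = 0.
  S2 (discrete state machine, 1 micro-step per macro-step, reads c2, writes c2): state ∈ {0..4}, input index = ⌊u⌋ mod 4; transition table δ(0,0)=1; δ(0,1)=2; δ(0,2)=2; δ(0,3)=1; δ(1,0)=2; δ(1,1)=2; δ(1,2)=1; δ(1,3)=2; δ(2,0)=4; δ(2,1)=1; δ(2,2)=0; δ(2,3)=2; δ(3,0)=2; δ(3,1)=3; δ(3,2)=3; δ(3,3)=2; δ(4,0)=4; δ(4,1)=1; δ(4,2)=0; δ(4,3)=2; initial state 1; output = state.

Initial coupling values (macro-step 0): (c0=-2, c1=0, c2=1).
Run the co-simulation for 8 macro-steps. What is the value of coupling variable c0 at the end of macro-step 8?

macro 1: S0 reads c2=1 → after 1×micro: 1; S1 reads c1=0 → after 2×micro: 2; S2 reads c2=1 → after 1×micro: 2 ⇒ (c0=1, c1=2, c2=2)
macro 2: S0 reads c2=2 → after 1×micro: 2; S1 reads c1=2 → after 2×micro: 2; S2 reads c2=2 → after 1×micro: 0 ⇒ (c0=2, c1=2, c2=0)
macro 3: S0 reads c2=0 → after 1×micro: 0; S1 reads c1=2 → after 2×micro: 2; S2 reads c2=0 → after 1×micro: 1 ⇒ (c0=0, c1=2, c2=1)
macro 4: S0 reads c2=1 → after 1×micro: 1; S1 reads c1=2 → after 2×micro: 2; S2 reads c2=1 → after 1×micro: 2 ⇒ (c0=1, c1=2, c2=2)
macro 5: S0 reads c2=2 → after 1×micro: 2; S1 reads c1=2 → after 2×micro: 2; S2 reads c2=2 → after 1×micro: 0 ⇒ (c0=2, c1=2, c2=0)
macro 6: S0 reads c2=0 → after 1×micro: 0; S1 reads c1=2 → after 2×micro: 2; S2 reads c2=0 → after 1×micro: 1 ⇒ (c0=0, c1=2, c2=1)
macro 7: S0 reads c2=1 → after 1×micro: 1; S1 reads c1=2 → after 2×micro: 2; S2 reads c2=1 → after 1×micro: 2 ⇒ (c0=1, c1=2, c2=2)
macro 8: S0 reads c2=2 → after 1×micro: 2; S1 reads c1=2 → after 2×micro: 2; S2 reads c2=2 → after 1×micro: 0 ⇒ (c0=2, c1=2, c2=0)

c0 at macro-step 8 = 2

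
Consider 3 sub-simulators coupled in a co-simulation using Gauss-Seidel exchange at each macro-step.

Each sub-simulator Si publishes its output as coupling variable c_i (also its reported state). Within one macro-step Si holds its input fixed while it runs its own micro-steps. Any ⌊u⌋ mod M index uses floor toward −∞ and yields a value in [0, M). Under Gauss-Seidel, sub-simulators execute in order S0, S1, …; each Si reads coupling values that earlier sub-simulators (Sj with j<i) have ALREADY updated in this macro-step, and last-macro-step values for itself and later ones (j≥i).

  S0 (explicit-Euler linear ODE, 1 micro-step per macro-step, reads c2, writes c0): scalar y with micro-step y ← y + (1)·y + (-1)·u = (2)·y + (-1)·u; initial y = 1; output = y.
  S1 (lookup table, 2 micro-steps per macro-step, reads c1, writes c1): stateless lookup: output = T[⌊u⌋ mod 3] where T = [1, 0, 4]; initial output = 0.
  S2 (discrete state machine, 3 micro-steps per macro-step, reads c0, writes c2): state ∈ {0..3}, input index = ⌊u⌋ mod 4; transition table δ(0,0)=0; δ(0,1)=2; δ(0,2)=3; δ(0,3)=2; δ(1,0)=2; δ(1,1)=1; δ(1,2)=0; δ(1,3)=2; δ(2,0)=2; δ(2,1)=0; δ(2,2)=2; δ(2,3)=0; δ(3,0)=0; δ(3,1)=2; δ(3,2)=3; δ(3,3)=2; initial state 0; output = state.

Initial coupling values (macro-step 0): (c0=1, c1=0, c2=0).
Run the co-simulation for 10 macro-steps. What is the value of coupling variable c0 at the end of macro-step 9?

c0 at macro-step 9 = -126

macro 1: S0 reads c2=0 → after 1×micro: 2; S1 reads c1=0 → after 2×micro: 1; S2 reads c0=2 → after 3×micro: 3 ⇒ (c0=2, c1=1, c2=3)
macro 2: S0 reads c2=3 → after 1×micro: 1; S1 reads c1=1 → after 2×micro: 0; S2 reads c0=1 → after 3×micro: 2 ⇒ (c0=1, c1=0, c2=2)
macro 3: S0 reads c2=2 → after 1×micro: 0; S1 reads c1=0 → after 2×micro: 1; S2 reads c0=0 → after 3×micro: 2 ⇒ (c0=0, c1=1, c2=2)
macro 4: S0 reads c2=2 → after 1×micro: -2; S1 reads c1=1 → after 2×micro: 0; S2 reads c0=-2 → after 3×micro: 2 ⇒ (c0=-2, c1=0, c2=2)
macro 5: S0 reads c2=2 → after 1×micro: -6; S1 reads c1=0 → after 2×micro: 1; S2 reads c0=-6 → after 3×micro: 2 ⇒ (c0=-6, c1=1, c2=2)
macro 6: S0 reads c2=2 → after 1×micro: -14; S1 reads c1=1 → after 2×micro: 0; S2 reads c0=-14 → after 3×micro: 2 ⇒ (c0=-14, c1=0, c2=2)
macro 7: S0 reads c2=2 → after 1×micro: -30; S1 reads c1=0 → after 2×micro: 1; S2 reads c0=-30 → after 3×micro: 2 ⇒ (c0=-30, c1=1, c2=2)
macro 8: S0 reads c2=2 → after 1×micro: -62; S1 reads c1=1 → after 2×micro: 0; S2 reads c0=-62 → after 3×micro: 2 ⇒ (c0=-62, c1=0, c2=2)
macro 9: S0 reads c2=2 → after 1×micro: -126; S1 reads c1=0 → after 2×micro: 1; S2 reads c0=-126 → after 3×micro: 2 ⇒ (c0=-126, c1=1, c2=2)
macro 10: S0 reads c2=2 → after 1×micro: -254; S1 reads c1=1 → after 2×micro: 0; S2 reads c0=-254 → after 3×micro: 2 ⇒ (c0=-254, c1=0, c2=2)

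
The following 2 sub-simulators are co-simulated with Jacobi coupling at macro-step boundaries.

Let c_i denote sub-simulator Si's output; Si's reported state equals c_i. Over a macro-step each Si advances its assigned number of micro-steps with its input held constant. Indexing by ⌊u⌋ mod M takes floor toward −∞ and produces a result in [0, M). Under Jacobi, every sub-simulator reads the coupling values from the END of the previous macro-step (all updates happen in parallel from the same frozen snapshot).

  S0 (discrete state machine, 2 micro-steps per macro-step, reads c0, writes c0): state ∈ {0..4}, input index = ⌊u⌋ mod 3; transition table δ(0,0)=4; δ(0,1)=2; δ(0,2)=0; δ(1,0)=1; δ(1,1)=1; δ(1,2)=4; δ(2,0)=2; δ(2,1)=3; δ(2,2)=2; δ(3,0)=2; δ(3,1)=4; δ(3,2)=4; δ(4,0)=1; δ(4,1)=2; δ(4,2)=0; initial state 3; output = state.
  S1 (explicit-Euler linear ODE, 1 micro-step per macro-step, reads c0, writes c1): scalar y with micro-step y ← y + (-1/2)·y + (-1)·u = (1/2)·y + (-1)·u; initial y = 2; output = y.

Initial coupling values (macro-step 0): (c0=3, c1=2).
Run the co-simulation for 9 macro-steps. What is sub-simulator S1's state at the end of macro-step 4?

macro 1: S0 reads c0=3 → after 2×micro: 2; S1 reads c0=3 → after 1×micro: -2 ⇒ (c0=2, c1=-2)
macro 2: S0 reads c0=2 → after 2×micro: 2; S1 reads c0=2 → after 1×micro: -3 ⇒ (c0=2, c1=-3)
macro 3: S0 reads c0=2 → after 2×micro: 2; S1 reads c0=2 → after 1×micro: -7/2 ⇒ (c0=2, c1=-7/2)
macro 4: S0 reads c0=2 → after 2×micro: 2; S1 reads c0=2 → after 1×micro: -15/4 ⇒ (c0=2, c1=-15/4)
macro 5: S0 reads c0=2 → after 2×micro: 2; S1 reads c0=2 → after 1×micro: -31/8 ⇒ (c0=2, c1=-31/8)
macro 6: S0 reads c0=2 → after 2×micro: 2; S1 reads c0=2 → after 1×micro: -63/16 ⇒ (c0=2, c1=-63/16)
macro 7: S0 reads c0=2 → after 2×micro: 2; S1 reads c0=2 → after 1×micro: -127/32 ⇒ (c0=2, c1=-127/32)
macro 8: S0 reads c0=2 → after 2×micro: 2; S1 reads c0=2 → after 1×micro: -255/64 ⇒ (c0=2, c1=-255/64)
macro 9: S0 reads c0=2 → after 2×micro: 2; S1 reads c0=2 → after 1×micro: -511/128 ⇒ (c0=2, c1=-511/128)

S1 state at macro-step 4 = -15/4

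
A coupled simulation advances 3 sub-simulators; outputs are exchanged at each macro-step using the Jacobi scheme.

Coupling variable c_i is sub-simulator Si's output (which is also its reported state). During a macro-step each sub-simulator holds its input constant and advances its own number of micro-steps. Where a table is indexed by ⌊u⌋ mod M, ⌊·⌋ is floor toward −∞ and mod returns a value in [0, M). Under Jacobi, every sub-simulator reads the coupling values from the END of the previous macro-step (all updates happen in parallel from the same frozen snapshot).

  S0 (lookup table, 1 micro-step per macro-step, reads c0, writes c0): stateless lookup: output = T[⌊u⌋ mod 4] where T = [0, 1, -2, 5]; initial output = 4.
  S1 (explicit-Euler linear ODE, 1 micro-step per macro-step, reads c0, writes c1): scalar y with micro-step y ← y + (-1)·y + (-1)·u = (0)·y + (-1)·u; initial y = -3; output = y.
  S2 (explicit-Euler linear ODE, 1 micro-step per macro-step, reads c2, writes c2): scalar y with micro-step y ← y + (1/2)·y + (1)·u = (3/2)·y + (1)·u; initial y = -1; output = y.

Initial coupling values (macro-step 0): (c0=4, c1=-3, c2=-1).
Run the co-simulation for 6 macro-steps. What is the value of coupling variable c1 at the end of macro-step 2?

c1 at macro-step 2 = 0

macro 1: S0 reads c0=4 → after 1×micro: 0; S1 reads c0=4 → after 1×micro: -4; S2 reads c2=-1 → after 1×micro: -5/2 ⇒ (c0=0, c1=-4, c2=-5/2)
macro 2: S0 reads c0=0 → after 1×micro: 0; S1 reads c0=0 → after 1×micro: 0; S2 reads c2=-5/2 → after 1×micro: -25/4 ⇒ (c0=0, c1=0, c2=-25/4)
macro 3: S0 reads c0=0 → after 1×micro: 0; S1 reads c0=0 → after 1×micro: 0; S2 reads c2=-25/4 → after 1×micro: -125/8 ⇒ (c0=0, c1=0, c2=-125/8)
macro 4: S0 reads c0=0 → after 1×micro: 0; S1 reads c0=0 → after 1×micro: 0; S2 reads c2=-125/8 → after 1×micro: -625/16 ⇒ (c0=0, c1=0, c2=-625/16)
macro 5: S0 reads c0=0 → after 1×micro: 0; S1 reads c0=0 → after 1×micro: 0; S2 reads c2=-625/16 → after 1×micro: -3125/32 ⇒ (c0=0, c1=0, c2=-3125/32)
macro 6: S0 reads c0=0 → after 1×micro: 0; S1 reads c0=0 → after 1×micro: 0; S2 reads c2=-3125/32 → after 1×micro: -15625/64 ⇒ (c0=0, c1=0, c2=-15625/64)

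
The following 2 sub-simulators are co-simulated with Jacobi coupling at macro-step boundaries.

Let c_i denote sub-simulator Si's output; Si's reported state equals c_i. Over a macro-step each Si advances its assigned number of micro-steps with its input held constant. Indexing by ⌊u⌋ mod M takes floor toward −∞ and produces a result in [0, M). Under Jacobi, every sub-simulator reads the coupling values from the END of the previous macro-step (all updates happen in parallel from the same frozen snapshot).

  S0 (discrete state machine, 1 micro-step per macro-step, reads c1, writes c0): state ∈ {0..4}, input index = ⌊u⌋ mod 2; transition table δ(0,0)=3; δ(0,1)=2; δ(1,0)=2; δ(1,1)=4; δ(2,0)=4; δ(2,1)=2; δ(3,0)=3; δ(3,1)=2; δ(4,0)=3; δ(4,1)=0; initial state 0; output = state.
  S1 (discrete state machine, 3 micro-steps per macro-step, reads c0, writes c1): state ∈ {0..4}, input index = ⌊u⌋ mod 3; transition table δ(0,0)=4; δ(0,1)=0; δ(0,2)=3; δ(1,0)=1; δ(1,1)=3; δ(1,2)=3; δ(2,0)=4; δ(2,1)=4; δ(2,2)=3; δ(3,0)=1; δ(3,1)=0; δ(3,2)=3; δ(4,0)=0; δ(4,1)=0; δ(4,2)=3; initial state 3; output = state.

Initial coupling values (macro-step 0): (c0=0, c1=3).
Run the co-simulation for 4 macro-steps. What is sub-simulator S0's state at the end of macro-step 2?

macro 1: S0 reads c1=3 → after 1×micro: 2; S1 reads c0=0 → after 3×micro: 1 ⇒ (c0=2, c1=1)
macro 2: S0 reads c1=1 → after 1×micro: 2; S1 reads c0=2 → after 3×micro: 3 ⇒ (c0=2, c1=3)
macro 3: S0 reads c1=3 → after 1×micro: 2; S1 reads c0=2 → after 3×micro: 3 ⇒ (c0=2, c1=3)
macro 4: S0 reads c1=3 → after 1×micro: 2; S1 reads c0=2 → after 3×micro: 3 ⇒ (c0=2, c1=3)

S0 state at macro-step 2 = 2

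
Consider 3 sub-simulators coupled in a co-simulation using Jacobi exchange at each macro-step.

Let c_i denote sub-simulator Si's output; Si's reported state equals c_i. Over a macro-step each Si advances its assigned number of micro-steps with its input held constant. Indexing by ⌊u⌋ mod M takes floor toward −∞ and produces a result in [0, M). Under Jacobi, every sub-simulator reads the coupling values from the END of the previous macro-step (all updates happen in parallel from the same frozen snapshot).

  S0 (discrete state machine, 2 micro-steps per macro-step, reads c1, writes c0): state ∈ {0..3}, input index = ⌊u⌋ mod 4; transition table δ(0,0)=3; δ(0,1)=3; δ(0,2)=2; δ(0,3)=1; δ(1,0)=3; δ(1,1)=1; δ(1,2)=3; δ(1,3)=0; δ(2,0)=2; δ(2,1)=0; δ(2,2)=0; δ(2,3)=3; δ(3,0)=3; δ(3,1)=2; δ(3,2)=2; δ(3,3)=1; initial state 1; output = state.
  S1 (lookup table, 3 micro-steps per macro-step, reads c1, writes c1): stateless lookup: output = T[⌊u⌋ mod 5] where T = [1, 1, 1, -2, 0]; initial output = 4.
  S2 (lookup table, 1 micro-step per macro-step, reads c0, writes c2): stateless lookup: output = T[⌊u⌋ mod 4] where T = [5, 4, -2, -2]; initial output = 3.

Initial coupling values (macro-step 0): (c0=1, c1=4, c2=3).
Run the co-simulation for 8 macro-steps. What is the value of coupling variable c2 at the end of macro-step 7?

c2 at macro-step 7 = 5

macro 1: S0 reads c1=4 → after 2×micro: 3; S1 reads c1=4 → after 3×micro: 0; S2 reads c0=1 → after 1×micro: 4 ⇒ (c0=3, c1=0, c2=4)
macro 2: S0 reads c1=0 → after 2×micro: 3; S1 reads c1=0 → after 3×micro: 1; S2 reads c0=3 → after 1×micro: -2 ⇒ (c0=3, c1=1, c2=-2)
macro 3: S0 reads c1=1 → after 2×micro: 0; S1 reads c1=1 → after 3×micro: 1; S2 reads c0=3 → after 1×micro: -2 ⇒ (c0=0, c1=1, c2=-2)
macro 4: S0 reads c1=1 → after 2×micro: 2; S1 reads c1=1 → after 3×micro: 1; S2 reads c0=0 → after 1×micro: 5 ⇒ (c0=2, c1=1, c2=5)
macro 5: S0 reads c1=1 → after 2×micro: 3; S1 reads c1=1 → after 3×micro: 1; S2 reads c0=2 → after 1×micro: -2 ⇒ (c0=3, c1=1, c2=-2)
macro 6: S0 reads c1=1 → after 2×micro: 0; S1 reads c1=1 → after 3×micro: 1; S2 reads c0=3 → after 1×micro: -2 ⇒ (c0=0, c1=1, c2=-2)
macro 7: S0 reads c1=1 → after 2×micro: 2; S1 reads c1=1 → after 3×micro: 1; S2 reads c0=0 → after 1×micro: 5 ⇒ (c0=2, c1=1, c2=5)
macro 8: S0 reads c1=1 → after 2×micro: 3; S1 reads c1=1 → after 3×micro: 1; S2 reads c0=2 → after 1×micro: -2 ⇒ (c0=3, c1=1, c2=-2)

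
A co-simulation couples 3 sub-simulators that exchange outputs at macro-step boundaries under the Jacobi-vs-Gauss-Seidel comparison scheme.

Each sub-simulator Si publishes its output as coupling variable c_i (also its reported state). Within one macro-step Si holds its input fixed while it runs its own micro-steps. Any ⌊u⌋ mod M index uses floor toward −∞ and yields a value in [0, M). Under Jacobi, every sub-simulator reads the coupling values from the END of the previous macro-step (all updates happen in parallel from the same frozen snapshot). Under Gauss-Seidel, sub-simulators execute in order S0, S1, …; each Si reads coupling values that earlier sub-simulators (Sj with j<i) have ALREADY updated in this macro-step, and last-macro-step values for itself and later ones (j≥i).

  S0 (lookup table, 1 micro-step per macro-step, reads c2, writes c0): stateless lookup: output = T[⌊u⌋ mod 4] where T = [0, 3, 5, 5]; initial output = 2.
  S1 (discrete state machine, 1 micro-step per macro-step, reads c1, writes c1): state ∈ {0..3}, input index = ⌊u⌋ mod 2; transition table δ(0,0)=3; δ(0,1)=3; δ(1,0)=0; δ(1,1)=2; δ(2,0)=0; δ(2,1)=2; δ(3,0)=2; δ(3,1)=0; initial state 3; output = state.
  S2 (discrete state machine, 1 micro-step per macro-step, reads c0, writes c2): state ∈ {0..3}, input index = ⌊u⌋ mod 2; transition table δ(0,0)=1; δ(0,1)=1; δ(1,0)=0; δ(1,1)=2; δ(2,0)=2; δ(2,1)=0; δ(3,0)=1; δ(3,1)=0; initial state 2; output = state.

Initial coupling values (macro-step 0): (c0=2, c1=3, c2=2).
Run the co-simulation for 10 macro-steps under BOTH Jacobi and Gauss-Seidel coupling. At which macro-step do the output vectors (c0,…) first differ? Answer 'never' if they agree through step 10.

first divergence at macro-step: 1

[Jacobi] macro 1: S0 reads c2=2 → after 1×micro: 5; S1 reads c1=3 → after 1×micro: 0; S2 reads c0=2 → after 1×micro: 2 ⇒ (c0=5, c1=0, c2=2)
[Jacobi] macro 2: S0 reads c2=2 → after 1×micro: 5; S1 reads c1=0 → after 1×micro: 3; S2 reads c0=5 → after 1×micro: 0 ⇒ (c0=5, c1=3, c2=0)
[Jacobi] macro 3: S0 reads c2=0 → after 1×micro: 0; S1 reads c1=3 → after 1×micro: 0; S2 reads c0=5 → after 1×micro: 1 ⇒ (c0=0, c1=0, c2=1)
[Jacobi] macro 4: S0 reads c2=1 → after 1×micro: 3; S1 reads c1=0 → after 1×micro: 3; S2 reads c0=0 → after 1×micro: 0 ⇒ (c0=3, c1=3, c2=0)
[Jacobi] macro 5: S0 reads c2=0 → after 1×micro: 0; S1 reads c1=3 → after 1×micro: 0; S2 reads c0=3 → after 1×micro: 1 ⇒ (c0=0, c1=0, c2=1)
[Jacobi] macro 6: S0 reads c2=1 → after 1×micro: 3; S1 reads c1=0 → after 1×micro: 3; S2 reads c0=0 → after 1×micro: 0 ⇒ (c0=3, c1=3, c2=0)
[Jacobi] macro 7: S0 reads c2=0 → after 1×micro: 0; S1 reads c1=3 → after 1×micro: 0; S2 reads c0=3 → after 1×micro: 1 ⇒ (c0=0, c1=0, c2=1)
[Jacobi] macro 8: S0 reads c2=1 → after 1×micro: 3; S1 reads c1=0 → after 1×micro: 3; S2 reads c0=0 → after 1×micro: 0 ⇒ (c0=3, c1=3, c2=0)
[Jacobi] macro 9: S0 reads c2=0 → after 1×micro: 0; S1 reads c1=3 → after 1×micro: 0; S2 reads c0=3 → after 1×micro: 1 ⇒ (c0=0, c1=0, c2=1)
[Jacobi] macro 10: S0 reads c2=1 → after 1×micro: 3; S1 reads c1=0 → after 1×micro: 3; S2 reads c0=0 → after 1×micro: 0 ⇒ (c0=3, c1=3, c2=0)
[Gauss-Seidel] macro 1: S0 reads c2=2 → after 1×micro: 5; S1 reads c1=3 → after 1×micro: 0; S2 reads c0=5 → after 1×micro: 0 ⇒ (c0=5, c1=0, c2=0)
[Gauss-Seidel] macro 2: S0 reads c2=0 → after 1×micro: 0; S1 reads c1=0 → after 1×micro: 3; S2 reads c0=0 → after 1×micro: 1 ⇒ (c0=0, c1=3, c2=1)
[Gauss-Seidel] macro 3: S0 reads c2=1 → after 1×micro: 3; S1 reads c1=3 → after 1×micro: 0; S2 reads c0=3 → after 1×micro: 2 ⇒ (c0=3, c1=0, c2=2)
[Gauss-Seidel] macro 4: S0 reads c2=2 → after 1×micro: 5; S1 reads c1=0 → after 1×micro: 3; S2 reads c0=5 → after 1×micro: 0 ⇒ (c0=5, c1=3, c2=0)
[Gauss-Seidel] macro 5: S0 reads c2=0 → after 1×micro: 0; S1 reads c1=3 → after 1×micro: 0; S2 reads c0=0 → after 1×micro: 1 ⇒ (c0=0, c1=0, c2=1)
[Gauss-Seidel] macro 6: S0 reads c2=1 → after 1×micro: 3; S1 reads c1=0 → after 1×micro: 3; S2 reads c0=3 → after 1×micro: 2 ⇒ (c0=3, c1=3, c2=2)
[Gauss-Seidel] macro 7: S0 reads c2=2 → after 1×micro: 5; S1 reads c1=3 → after 1×micro: 0; S2 reads c0=5 → after 1×micro: 0 ⇒ (c0=5, c1=0, c2=0)
[Gauss-Seidel] macro 8: S0 reads c2=0 → after 1×micro: 0; S1 reads c1=0 → after 1×micro: 3; S2 reads c0=0 → after 1×micro: 1 ⇒ (c0=0, c1=3, c2=1)
[Gauss-Seidel] macro 9: S0 reads c2=1 → after 1×micro: 3; S1 reads c1=3 → after 1×micro: 0; S2 reads c0=3 → after 1×micro: 2 ⇒ (c0=3, c1=0, c2=2)
[Gauss-Seidel] macro 10: S0 reads c2=2 → after 1×micro: 5; S1 reads c1=0 → after 1×micro: 3; S2 reads c0=5 → after 1×micro: 0 ⇒ (c0=5, c1=3, c2=0)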